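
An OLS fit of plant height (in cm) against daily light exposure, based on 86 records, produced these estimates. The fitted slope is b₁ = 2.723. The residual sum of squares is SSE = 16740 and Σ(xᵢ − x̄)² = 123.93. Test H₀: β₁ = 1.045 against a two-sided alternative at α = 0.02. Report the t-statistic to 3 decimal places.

t = 1.323

MSE = SSE/(n − 2) = 16740/84 = 199.286.
SE(b₁) = √(MSE/Sₓₓ) = √(199.286/123.93) = 1.26809.
t = (2.723 − 1.045) / 1.26809 = 1.323.
df = n − 2 = 84.
Two-sided p ≈ 0.1893, which is ≥ 0.02, so fail to reject H₀.
The data are consistent with a true slope of 1.045 cm per unit of daily light exposure.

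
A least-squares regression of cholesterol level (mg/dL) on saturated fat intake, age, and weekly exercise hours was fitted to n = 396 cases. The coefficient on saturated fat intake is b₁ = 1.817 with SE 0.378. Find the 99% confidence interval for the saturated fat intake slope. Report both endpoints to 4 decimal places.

(0.8386, 2.7954)

df = n − k − 1 = 396 − 3 − 1 = 392.
t* = t_{0.005, 392} = 2.588429.
Margin = t* × SE = 2.588429 × 0.378 = 0.978426.
CI: 1.817 ± 0.978426 → (0.8386, 2.7954).
With 99% confidence, each one-unit increase in saturated fat intake is associated with a change of between 0.8386 and 2.7954 mg/dL in cholesterol level, holding the other predictors fixed.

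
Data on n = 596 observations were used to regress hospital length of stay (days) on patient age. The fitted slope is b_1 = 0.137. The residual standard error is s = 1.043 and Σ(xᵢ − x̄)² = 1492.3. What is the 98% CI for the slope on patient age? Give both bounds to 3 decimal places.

SE(b_1) = s/√Sₓₓ = 1.043/√1492.3 = 0.0269995.
df = n − 2 = 594.
t* = t_{0.01, 594} = 2.332642.
Margin = t* × SE = 2.332642 × 0.0269995 = 0.06298.
CI: 0.137 ± 0.06298 → (0.074, 0.200).
With 98% confidence, each one-unit increase in patient age is associated with a change of between 0.074 and 0.200 days in hospital length of stay.

(0.074, 0.200)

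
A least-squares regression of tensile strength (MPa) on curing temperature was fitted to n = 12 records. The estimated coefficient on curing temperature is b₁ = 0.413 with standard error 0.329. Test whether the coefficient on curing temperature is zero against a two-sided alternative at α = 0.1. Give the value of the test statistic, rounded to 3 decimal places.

t = 1.255

H₀: β₁ = 0 vs H₁: β₁ ≠ 0.
t = (b₁ − β₁⁰)/SE = 0.413 / 0.329 = 1.255.
df = n − 2 = 12 − 2 = 10.
Two-sided p ≈ 0.2379, which is ≥ 0.1, so fail to reject H₀.
The data do not give significant evidence of an association between curing temperature and tensile strength.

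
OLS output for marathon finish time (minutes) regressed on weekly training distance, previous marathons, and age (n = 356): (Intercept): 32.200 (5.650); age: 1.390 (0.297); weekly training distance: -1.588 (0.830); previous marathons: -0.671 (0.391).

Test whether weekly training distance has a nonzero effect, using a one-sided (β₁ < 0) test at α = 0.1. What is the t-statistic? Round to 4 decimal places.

t = -1.9133

Read off: b = -1.588, SE = 0.830 for weekly training distance.
H₀: β₁ = 0 vs H₁: β₁ < 0.
t = -1.588 / 0.830 = -1.9133.
df = n − k − 1 = 356 − 3 − 1 = 352.
One-sided p ≈ 0.0283, which is < 0.1, so reject H₀.
There is evidence that the true slope on weekly training distance is negative, holding the other predictors fixed.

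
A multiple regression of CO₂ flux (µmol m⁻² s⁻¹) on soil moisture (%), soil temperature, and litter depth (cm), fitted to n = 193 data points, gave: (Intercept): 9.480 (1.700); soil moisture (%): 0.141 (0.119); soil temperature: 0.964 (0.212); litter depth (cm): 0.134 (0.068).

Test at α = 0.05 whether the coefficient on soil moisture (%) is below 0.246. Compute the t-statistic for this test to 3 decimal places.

Read off: b = 0.141, SE = 0.119 for soil moisture (%).
H₀: β₁ = 0.246 vs H₁: β₁ < 0.246.
t = (0.141 − 0.246) / 0.119 = -0.882.
df = n − k − 1 = 193 − 3 − 1 = 189.
One-sided p ≈ 0.1894, which is ≥ 0.05, so fail to reject H₀.
The data do not give significant evidence that the true slope on soil moisture (%) is below 0.246 µmol m⁻² s⁻¹ per unit, holding the other predictors fixed.

t = -0.882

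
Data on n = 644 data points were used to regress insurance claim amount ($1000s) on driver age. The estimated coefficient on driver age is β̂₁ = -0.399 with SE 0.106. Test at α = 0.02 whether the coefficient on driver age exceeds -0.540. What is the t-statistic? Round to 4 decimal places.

t = 1.3302

H₀: β₁ = -0.540 vs H₁: β₁ > -0.540.
t = (β̂₁ − β₁⁰)/SE = (-0.399 − (-0.540)) / 0.106 = 1.3302.
df = n − 2 = 644 − 2 = 642.
One-sided p ≈ 0.0920, which is ≥ 0.02, so fail to reject H₀.
The data do not give significant evidence that the true slope on driver age exceeds -0.540 $1000s per unit.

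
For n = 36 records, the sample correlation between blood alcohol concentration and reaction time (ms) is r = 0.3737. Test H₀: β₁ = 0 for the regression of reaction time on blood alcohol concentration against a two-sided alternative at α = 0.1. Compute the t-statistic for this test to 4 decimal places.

t = 2.3492

t = r·√(n − 2)/√(1 − r²) = 0.3737·√34/√0.860348 = 2.3492.
df = n − 2 = 34.
Two-sided p ≈ 0.0248, which is < 0.1, so reject H₀.
There is evidence of a linear association between blood alcohol concentration and reaction time.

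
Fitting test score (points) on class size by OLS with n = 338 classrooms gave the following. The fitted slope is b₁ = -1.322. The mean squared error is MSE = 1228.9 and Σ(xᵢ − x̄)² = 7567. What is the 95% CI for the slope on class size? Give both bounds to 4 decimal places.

SE(b₁) = √(MSE/Sₓₓ) = √(1228.9/7567) = 0.402992.
df = n − 2 = 336.
t* = t_{0.025, 336} = 1.967049.
Margin = t* × SE = 1.967049 × 0.402992 = 0.792705.
CI: -1.322 ± 0.792705 → (-2.1147, -0.5293).
With 95% confidence, each one-unit increase in class size is associated with a change of between -2.1147 and -0.5293 points in test score.

(-2.1147, -0.5293)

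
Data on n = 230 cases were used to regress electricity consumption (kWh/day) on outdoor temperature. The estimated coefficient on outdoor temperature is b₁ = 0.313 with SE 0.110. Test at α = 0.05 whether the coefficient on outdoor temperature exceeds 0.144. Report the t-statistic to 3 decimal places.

t = 1.536

H₀: β₁ = 0.144 vs H₁: β₁ > 0.144.
t = (b₁ − β₁⁰)/SE = (0.313 − 0.144) / 0.110 = 1.536.
df = n − 2 = 230 − 2 = 228.
One-sided p ≈ 0.0629, which is ≥ 0.05, so fail to reject H₀.
The data do not give significant evidence that the true slope on outdoor temperature exceeds 0.144 kWh/day per unit.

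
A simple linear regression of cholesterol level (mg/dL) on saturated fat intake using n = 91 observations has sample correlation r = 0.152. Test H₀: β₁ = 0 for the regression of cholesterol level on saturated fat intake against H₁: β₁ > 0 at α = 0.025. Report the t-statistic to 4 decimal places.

t = r·√(n − 2)/√(1 − r²) = 0.152·√89/√0.976896 = 1.4508.
df = n − 2 = 89.
One-sided p ≈ 0.0752, which is ≥ 0.025, so fail to reject H₀.
The data do not give significant evidence of a linear association between saturated fat intake and cholesterol level.

t = 1.4508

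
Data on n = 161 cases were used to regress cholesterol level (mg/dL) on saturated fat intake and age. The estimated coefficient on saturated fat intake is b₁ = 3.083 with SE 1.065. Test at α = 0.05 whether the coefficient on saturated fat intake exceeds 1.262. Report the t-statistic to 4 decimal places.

H₀: β₁ = 1.262 vs H₁: β₁ > 1.262.
t = (b₁ − β₁⁰)/SE = (3.083 − 1.262) / 1.065 = 1.7099.
df = n − k − 1 = 161 − 2 − 1 = 158.
One-sided p ≈ 0.0446, which is < 0.05, so reject H₀.
There is evidence that the true slope on saturated fat intake exceeds 1.262 mg/dL per unit, holding the other predictors fixed.

t = 1.7099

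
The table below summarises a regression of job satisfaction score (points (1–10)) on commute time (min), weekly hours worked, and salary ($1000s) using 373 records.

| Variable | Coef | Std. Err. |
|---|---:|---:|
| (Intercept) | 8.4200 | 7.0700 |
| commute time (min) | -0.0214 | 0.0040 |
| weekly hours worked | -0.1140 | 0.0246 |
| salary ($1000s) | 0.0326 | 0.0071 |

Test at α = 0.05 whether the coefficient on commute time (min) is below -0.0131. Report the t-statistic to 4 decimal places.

t = -2.0750

Read off: b = -0.0214, SE = 0.0040 for commute time (min).
H₀: β₁ = -0.0131 vs H₁: β₁ < -0.0131.
t = (-0.0214 − (-0.0131)) / 0.0040 = -2.0750.
df = n − k − 1 = 373 − 3 − 1 = 369.
One-sided p ≈ 0.0193, which is < 0.05, so reject H₀.
There is evidence that the true slope on commute time (min) is below -0.0131 points (1–10) per unit, holding the other predictors fixed.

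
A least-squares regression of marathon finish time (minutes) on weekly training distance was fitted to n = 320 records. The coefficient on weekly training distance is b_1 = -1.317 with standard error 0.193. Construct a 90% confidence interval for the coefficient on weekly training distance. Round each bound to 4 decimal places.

(-1.6354, -0.9986)

df = n − 2 = 320 − 2 = 318.
t* = t_{0.05, 318} = 1.649659.
Margin = t* × SE = 1.649659 × 0.193 = 0.318384.
CI: -1.317 ± 0.318384 → (-1.6354, -0.9986).
With 90% confidence, each one-unit increase in weekly training distance is associated with a change of between -1.6354 and -0.9986 minutes in marathon finish time.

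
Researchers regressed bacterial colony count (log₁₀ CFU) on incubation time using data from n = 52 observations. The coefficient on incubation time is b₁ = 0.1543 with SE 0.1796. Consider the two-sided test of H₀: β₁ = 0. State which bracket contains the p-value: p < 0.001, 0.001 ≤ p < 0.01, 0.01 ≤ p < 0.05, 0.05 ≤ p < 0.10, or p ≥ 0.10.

p ≥ 0.10

t = 0.1543 / 0.1796 = 0.859.
df = n − 2 = 52 − 2 = 50.
Two-sided p = 2·P(T_{50} > |t|) ≈ 0.3944.
So p ≥ 0.10.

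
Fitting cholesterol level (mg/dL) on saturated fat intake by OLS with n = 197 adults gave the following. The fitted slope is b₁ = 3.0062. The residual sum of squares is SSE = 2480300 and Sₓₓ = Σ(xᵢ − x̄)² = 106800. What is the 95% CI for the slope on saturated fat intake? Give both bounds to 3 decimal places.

MSE = SSE/(n − 2) = 2480300/195 = 12719.5.
SE(b₁) = √(MSE/Sₓₓ) = √(12719.5/106800) = 0.345103.
df = n − 2 = 195.
t* = t_{0.025, 195} = 1.972204.
Margin = t* × SE = 1.972204 × 0.345103 = 0.68061.
CI: 3.0062 ± 0.68061 → (2.326, 3.687).
With 95% confidence, each one-unit increase in saturated fat intake is associated with a change of between 2.326 and 3.687 mg/dL in cholesterol level.

(2.326, 3.687)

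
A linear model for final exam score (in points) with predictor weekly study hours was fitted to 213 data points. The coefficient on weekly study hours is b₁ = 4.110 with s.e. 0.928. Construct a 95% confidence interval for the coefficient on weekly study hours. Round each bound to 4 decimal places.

df = n − 2 = 213 − 2 = 211.
t* = t_{0.025, 211} = 1.971271.
Margin = t* × SE = 1.971271 × 0.928 = 1.829339.
CI: 4.110 ± 1.829339 → (2.2807, 5.9393).
With 95% confidence, each one-unit increase in weekly study hours is associated with a change of between 2.2807 and 5.9393 points in final exam score.

(2.2807, 5.9393)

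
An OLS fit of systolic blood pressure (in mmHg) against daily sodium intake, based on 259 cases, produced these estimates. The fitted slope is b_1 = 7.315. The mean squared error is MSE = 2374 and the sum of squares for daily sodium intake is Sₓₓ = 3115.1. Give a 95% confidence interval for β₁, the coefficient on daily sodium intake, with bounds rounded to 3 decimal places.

(5.596, 9.034)

SE(b_1) = √(MSE/Sₓₓ) = √(2374/3115.1) = 0.87298.
df = n − 2 = 257.
t* = t_{0.025, 257} = 1.969237.
Margin = t* × SE = 1.969237 × 0.87298 = 1.71911.
CI: 7.315 ± 1.71911 → (5.596, 9.034).
With 95% confidence, each one-unit increase in daily sodium intake is associated with a change of between 5.596 and 9.034 mmHg in systolic blood pressure.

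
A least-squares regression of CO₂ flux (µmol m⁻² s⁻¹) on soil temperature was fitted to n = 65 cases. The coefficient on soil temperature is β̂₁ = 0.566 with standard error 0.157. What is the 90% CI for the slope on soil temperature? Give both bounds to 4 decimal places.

df = n − 2 = 65 − 2 = 63.
t* = t_{0.05, 63} = 1.669402.
Margin = t* × SE = 1.669402 × 0.157 = 0.262096.
CI: 0.566 ± 0.262096 → (0.3039, 0.8281).
With 90% confidence, each one-unit increase in soil temperature is associated with a change of between 0.3039 and 0.8281 µmol m⁻² s⁻¹ in CO₂ flux.

(0.3039, 0.8281)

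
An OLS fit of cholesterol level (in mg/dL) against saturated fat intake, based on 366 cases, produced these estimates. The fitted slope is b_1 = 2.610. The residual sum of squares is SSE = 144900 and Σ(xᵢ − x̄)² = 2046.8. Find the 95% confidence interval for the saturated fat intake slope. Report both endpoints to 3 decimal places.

(1.743, 3.477)

MSE = SSE/(n − 2) = 144900/364 = 398.077.
SE(b_1) = √(MSE/Sₓₓ) = √(398.077/2046.8) = 0.441007.
df = n − 2 = 364.
t* = t_{0.025, 364} = 1.966503.
Margin = t* × SE = 1.966503 × 0.441007 = 0.86724.
CI: 2.610 ± 0.86724 → (1.743, 3.477).
With 95% confidence, each one-unit increase in saturated fat intake is associated with a change of between 1.743 and 3.477 mg/dL in cholesterol level.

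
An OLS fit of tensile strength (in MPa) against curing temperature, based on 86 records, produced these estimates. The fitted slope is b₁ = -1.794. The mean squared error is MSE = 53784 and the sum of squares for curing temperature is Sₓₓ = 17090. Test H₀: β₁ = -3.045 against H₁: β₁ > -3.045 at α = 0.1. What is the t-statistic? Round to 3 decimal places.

t = 0.705

SE(b₁) = √(MSE/Sₓₓ) = √(53784/17090) = 1.77401.
t = (-1.794 − (-3.045)) / 1.77401 = 0.705.
df = n − 2 = 84.
One-sided p ≈ 0.2413, which is ≥ 0.1, so fail to reject H₀.
The data do not give significant evidence that the true slope on curing temperature exceeds -3.045 MPa per unit.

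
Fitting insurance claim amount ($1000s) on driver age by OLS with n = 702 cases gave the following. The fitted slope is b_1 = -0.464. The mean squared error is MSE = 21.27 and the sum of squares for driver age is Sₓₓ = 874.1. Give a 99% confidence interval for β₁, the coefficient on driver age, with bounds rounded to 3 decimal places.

SE(b_1) = √(MSE/Sₓₓ) = √(21.27/874.1) = 0.155992.
df = n − 2 = 700.
t* = t_{0.005, 700} = 2.582871.
Margin = t* × SE = 2.582871 × 0.155992 = 0.40291.
CI: -0.464 ± 0.40291 → (-0.867, -0.061).
With 99% confidence, each one-unit increase in driver age is associated with a change of between -0.867 and -0.061 $1000s in insurance claim amount.

(-0.867, -0.061)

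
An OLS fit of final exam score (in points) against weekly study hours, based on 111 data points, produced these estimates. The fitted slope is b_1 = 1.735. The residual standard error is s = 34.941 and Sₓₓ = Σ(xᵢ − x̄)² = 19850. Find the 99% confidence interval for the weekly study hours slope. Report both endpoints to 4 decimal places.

SE(b_1) = s/√Sₓₓ = 34.941/√19850 = 0.248002.
df = n − 2 = 109.
t* = t_{0.005, 109} = 2.621688.
Margin = t* × SE = 2.621688 × 0.248002 = 0.650184.
CI: 1.735 ± 0.650184 → (1.0848, 2.3852).
With 99% confidence, each one-unit increase in weekly study hours is associated with a change of between 1.0848 and 2.3852 points in final exam score.

(1.0848, 2.3852)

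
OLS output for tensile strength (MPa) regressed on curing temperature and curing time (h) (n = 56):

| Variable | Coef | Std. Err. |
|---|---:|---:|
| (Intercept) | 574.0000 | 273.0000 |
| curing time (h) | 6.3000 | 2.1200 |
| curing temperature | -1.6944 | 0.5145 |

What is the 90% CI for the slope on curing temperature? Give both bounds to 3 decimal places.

(-2.556, -0.833)

Read off: b = -1.6944, SE = 0.5145 for curing temperature.
df = n − k − 1 = 56 − 2 − 1 = 53.
t* = t_{0.05, 53} = 1.674116.
Margin = t* × SE = 1.674116 × 0.5145 = 0.86133.
CI: -1.6944 ± 0.86133 → (-2.556, -0.833).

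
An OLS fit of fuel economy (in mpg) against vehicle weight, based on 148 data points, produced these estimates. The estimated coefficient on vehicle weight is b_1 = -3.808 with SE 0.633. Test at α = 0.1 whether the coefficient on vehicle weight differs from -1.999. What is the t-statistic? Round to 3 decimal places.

t = -2.858

H₀: β₁ = -1.999 vs H₁: β₁ ≠ -1.999.
t = (b_1 − β₁⁰)/SE = (-3.808 − (-1.999)) / 0.633 = -2.858.
df = n − 2 = 148 − 2 = 146.
Two-sided p ≈ 0.0049, which is < 0.1, so reject H₀.
There is evidence that the true slope on vehicle weight differs from -1.999 mpg per unit.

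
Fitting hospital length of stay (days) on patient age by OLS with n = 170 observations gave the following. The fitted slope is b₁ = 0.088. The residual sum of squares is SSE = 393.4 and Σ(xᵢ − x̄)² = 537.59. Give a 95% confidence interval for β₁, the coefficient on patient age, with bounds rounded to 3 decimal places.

(-0.042, 0.218)

MSE = SSE/(n − 2) = 393.4/168 = 2.34167.
SE(b₁) = √(MSE/Sₓₓ) = √(2.34167/537.59) = 0.0659989.
df = n − 2 = 168.
t* = t_{0.025, 168} = 1.974185.
Margin = t* × SE = 1.974185 × 0.0659989 = 0.13029.
CI: 0.088 ± 0.13029 → (-0.042, 0.218).
With 95% confidence, each one-unit increase in patient age is associated with a change of between -0.042 and 0.218 days in hospital length of stay.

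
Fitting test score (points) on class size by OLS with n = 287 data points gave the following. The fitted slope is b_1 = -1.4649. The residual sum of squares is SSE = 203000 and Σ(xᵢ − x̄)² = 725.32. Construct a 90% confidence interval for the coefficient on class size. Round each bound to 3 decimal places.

MSE = SSE/(n − 2) = 203000/285 = 712.281.
SE(b_1) = √(MSE/Sₓₓ) = √(712.281/725.32) = 0.990971.
df = n − 2 = 285.
t* = t_{0.05, 285} = 1.650218.
Margin = t* × SE = 1.650218 × 0.990971 = 1.63532.
CI: -1.4649 ± 1.63532 → (-3.100, 0.170).
With 90% confidence, each one-unit increase in class size is associated with a change of between -3.100 and 0.170 points in test score.

(-3.100, 0.170)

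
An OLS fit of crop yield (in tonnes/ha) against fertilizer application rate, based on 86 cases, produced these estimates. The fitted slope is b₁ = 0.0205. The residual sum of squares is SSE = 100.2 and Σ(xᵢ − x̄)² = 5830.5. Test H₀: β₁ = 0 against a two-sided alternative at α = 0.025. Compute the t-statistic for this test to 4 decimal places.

t = 1.4332

MSE = SSE/(n − 2) = 100.2/84 = 1.19286.
SE(b₁) = √(MSE/Sₓₓ) = √(1.19286/5830.5) = 0.0143035.
t = 0.0205 / 0.0143035 = 1.4332.
df = n − 2 = 84.
Two-sided p ≈ 0.1555, which is ≥ 0.025, so fail to reject H₀.
The data do not give significant evidence of an association between fertilizer application rate and crop yield.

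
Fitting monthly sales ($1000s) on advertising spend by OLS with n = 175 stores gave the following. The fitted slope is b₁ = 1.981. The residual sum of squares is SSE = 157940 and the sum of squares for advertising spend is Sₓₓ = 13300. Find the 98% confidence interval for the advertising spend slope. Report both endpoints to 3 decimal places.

(1.366, 2.596)

MSE = SSE/(n − 2) = 157940/173 = 912.948.
SE(b₁) = √(MSE/Sₓₓ) = √(912.948/13300) = 0.261998.
df = n − 2 = 173.
t* = t_{0.01, 173} = 2.348096.
Margin = t* × SE = 2.348096 × 0.261998 = 0.61520.
CI: 1.981 ± 0.61520 → (1.366, 2.596).
With 98% confidence, each one-unit increase in advertising spend is associated with a change of between 1.366 and 2.596 $1000s in monthly sales.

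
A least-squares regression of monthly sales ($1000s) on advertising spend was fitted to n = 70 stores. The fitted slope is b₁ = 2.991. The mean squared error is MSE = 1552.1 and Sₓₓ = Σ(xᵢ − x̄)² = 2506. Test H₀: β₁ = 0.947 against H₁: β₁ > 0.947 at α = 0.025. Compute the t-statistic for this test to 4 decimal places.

SE(b₁) = √(MSE/Sₓₓ) = √(1552.1/2506) = 0.78699.
t = (2.991 − 0.947) / 0.78699 = 2.5972.
df = n − 2 = 68.
One-sided p ≈ 0.0058, which is < 0.025, so reject H₀.
There is evidence that the true slope on advertising spend exceeds 0.947 $1000s per unit.

t = 2.5972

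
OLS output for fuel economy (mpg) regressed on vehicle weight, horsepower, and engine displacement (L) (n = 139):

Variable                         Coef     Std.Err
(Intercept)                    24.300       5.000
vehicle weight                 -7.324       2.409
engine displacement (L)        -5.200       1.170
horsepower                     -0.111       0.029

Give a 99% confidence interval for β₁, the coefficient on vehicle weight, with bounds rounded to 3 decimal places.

Read off: b = -7.324, SE = 2.409 for vehicle weight.
df = n − k − 1 = 139 − 3 − 1 = 135.
t* = t_{0.005, 135} = 2.612738.
Margin = t* × SE = 2.612738 × 2.409 = 6.29409.
CI: -7.324 ± 6.29409 → (-13.618, -1.030).

(-13.618, -1.030)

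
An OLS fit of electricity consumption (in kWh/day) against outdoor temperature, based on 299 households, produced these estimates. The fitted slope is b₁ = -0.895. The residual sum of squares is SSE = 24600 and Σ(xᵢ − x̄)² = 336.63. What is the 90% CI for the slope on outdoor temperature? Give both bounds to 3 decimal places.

(-1.713, -0.077)

MSE = SSE/(n − 2) = 24600/297 = 82.8283.
SE(b₁) = √(MSE/Sₓₓ) = √(82.8283/336.63) = 0.496036.
df = n − 2 = 297.
t* = t_{0.05, 297} = 1.65.
Margin = t* × SE = 1.65 × 0.496036 = 0.81846.
CI: -0.895 ± 0.81846 → (-1.713, -0.077).
With 90% confidence, each one-unit increase in outdoor temperature is associated with a change of between -1.713 and -0.077 kWh/day in electricity consumption.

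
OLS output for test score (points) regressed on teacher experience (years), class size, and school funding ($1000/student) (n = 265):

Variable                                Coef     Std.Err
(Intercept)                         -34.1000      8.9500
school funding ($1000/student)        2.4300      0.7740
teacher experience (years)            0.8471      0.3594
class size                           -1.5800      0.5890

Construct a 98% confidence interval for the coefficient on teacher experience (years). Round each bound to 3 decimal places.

Read off: b = 0.8471, SE = 0.3594 for teacher experience (years).
df = n − k − 1 = 265 − 3 − 1 = 261.
t* = t_{0.01, 261} = 2.34072.
Margin = t* × SE = 2.34072 × 0.3594 = 0.84125.
CI: 0.8471 ± 0.84125 → (0.006, 1.688).

(0.006, 1.688)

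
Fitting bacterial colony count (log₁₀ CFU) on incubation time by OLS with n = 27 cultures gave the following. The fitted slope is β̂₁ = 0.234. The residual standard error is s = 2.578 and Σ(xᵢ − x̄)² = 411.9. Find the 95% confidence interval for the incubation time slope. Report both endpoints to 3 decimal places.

SE(β̂₁) = s/√Sₓₓ = 2.578/√411.9 = 0.127024.
df = n − 2 = 25.
t* = t_{0.025, 25} = 2.059539.
Margin = t* × SE = 2.059539 × 0.127024 = 0.26161.
CI: 0.234 ± 0.26161 → (-0.028, 0.496).
With 95% confidence, each one-unit increase in incubation time is associated with a change of between -0.028 and 0.496 log₁₀ CFU in bacterial colony count.

(-0.028, 0.496)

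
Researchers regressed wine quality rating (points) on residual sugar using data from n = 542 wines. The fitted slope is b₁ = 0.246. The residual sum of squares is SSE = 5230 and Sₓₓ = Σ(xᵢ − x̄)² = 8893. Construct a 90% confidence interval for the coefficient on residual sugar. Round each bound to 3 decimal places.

(0.192, 0.300)

MSE = SSE/(n − 2) = 5230/540 = 9.68519.
SE(b₁) = √(MSE/Sₓₓ) = √(9.68519/8893) = 0.0330012.
df = n − 2 = 540.
t* = t_{0.05, 540} = 1.64768.
Margin = t* × SE = 1.64768 × 0.0330012 = 0.05438.
CI: 0.246 ± 0.05438 → (0.192, 0.300).
With 90% confidence, each one-unit increase in residual sugar is associated with a change of between 0.192 and 0.300 points in wine quality rating.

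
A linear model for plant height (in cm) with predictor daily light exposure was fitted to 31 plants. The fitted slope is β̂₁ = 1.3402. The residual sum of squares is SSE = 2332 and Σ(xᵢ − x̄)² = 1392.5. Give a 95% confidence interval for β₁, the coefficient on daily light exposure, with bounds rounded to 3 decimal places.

(0.849, 1.832)

MSE = SSE/(n − 2) = 2332/29 = 80.4138.
SE(β̂₁) = √(MSE/Sₓₓ) = √(80.4138/1392.5) = 0.240308.
df = n − 2 = 29.
t* = t_{0.025, 29} = 2.04523.
Margin = t* × SE = 2.04523 × 0.240308 = 0.49148.
CI: 1.3402 ± 0.49148 → (0.849, 1.832).
With 95% confidence, each one-unit increase in daily light exposure is associated with a change of between 0.849 and 1.832 cm in plant height.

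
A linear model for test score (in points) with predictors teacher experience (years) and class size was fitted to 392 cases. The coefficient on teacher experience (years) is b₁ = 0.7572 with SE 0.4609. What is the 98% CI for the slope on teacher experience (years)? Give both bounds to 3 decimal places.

df = n − k − 1 = 392 − 2 − 1 = 389.
t* = t_{0.01, 389} = 2.335972.
Margin = t* × SE = 2.335972 × 0.4609 = 1.07665.
CI: 0.7572 ± 1.07665 → (-0.319, 1.834).
With 98% confidence, each one-unit increase in teacher experience (years) is associated with a change of between -0.319 and 1.834 points in test score, holding the other predictors fixed.

(-0.319, 1.834)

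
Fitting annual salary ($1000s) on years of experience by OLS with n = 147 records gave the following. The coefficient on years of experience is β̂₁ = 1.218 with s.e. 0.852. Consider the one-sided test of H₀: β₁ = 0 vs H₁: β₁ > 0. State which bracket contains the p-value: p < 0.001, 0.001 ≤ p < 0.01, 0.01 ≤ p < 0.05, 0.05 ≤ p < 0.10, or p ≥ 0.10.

t = 1.218 / 0.852 = 1.430.
df = n − 2 = 147 − 2 = 145.
One-sided p = P(T_{145} > t) ≈ 0.0775.
So 0.05 ≤ p < 0.10.

0.05 ≤ p < 0.10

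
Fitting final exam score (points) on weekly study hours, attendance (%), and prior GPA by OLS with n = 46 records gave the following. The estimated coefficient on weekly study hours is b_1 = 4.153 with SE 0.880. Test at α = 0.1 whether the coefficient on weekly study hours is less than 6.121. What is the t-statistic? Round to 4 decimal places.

H₀: β₁ = 6.121 vs H₁: β₁ < 6.121.
t = (b_1 − β₁⁰)/SE = (4.153 − 6.121) / 0.880 = -2.2364.
df = n − k − 1 = 46 − 3 − 1 = 42.
One-sided p ≈ 0.0153, which is < 0.1, so reject H₀.
There is evidence that the true slope on weekly study hours is below 6.121 points per unit, holding the other predictors fixed.

t = -2.2364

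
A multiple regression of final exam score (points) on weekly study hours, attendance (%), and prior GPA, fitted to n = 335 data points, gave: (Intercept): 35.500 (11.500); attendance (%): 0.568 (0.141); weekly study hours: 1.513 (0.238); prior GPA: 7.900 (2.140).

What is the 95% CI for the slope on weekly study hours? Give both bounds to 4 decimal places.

Read off: b = 1.513, SE = 0.238 for weekly study hours.
df = n − k − 1 = 335 − 3 − 1 = 331.
t* = t_{0.025, 331} = 1.967157.
Margin = t* × SE = 1.967157 × 0.238 = 0.468183.
CI: 1.513 ± 0.468183 → (1.0448, 1.9812).

(1.0448, 1.9812)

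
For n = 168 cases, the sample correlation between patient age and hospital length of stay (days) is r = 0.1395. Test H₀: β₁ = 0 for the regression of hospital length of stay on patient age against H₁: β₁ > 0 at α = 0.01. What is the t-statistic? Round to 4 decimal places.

t = r·√(n − 2)/√(1 − r²) = 0.1395·√166/√0.98054 = 1.8151.
df = n − 2 = 166.
One-sided p ≈ 0.0357, which is ≥ 0.01, so fail to reject H₀.
The data do not give significant evidence of a linear association between patient age and hospital length of stay.

t = 1.8151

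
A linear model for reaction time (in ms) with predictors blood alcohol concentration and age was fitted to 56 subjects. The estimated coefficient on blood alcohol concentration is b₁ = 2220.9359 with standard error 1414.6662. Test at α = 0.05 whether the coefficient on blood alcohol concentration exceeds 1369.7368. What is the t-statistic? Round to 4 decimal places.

H₀: β₁ = 1369.7368 vs H₁: β₁ > 1369.7368.
t = (b₁ − β₁⁰)/SE = (2220.9359 − 1369.7368) / 1414.6662 = 0.6017.
df = n − k − 1 = 56 − 2 − 1 = 53.
One-sided p ≈ 0.2750, which is ≥ 0.05, so fail to reject H₀.
The data do not give significant evidence that the true slope on blood alcohol concentration exceeds 1369.7368 ms per unit, holding the other predictors fixed.

t = 0.6017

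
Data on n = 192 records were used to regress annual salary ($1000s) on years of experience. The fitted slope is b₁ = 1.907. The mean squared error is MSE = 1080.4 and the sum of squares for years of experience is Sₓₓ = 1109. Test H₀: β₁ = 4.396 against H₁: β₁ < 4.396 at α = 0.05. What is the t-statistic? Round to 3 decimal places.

t = -2.522

SE(b₁) = √(MSE/Sₓₓ) = √(1080.4/1109) = 0.987021.
t = (1.907 − 4.396) / 0.987021 = -2.522.
df = n − 2 = 190.
One-sided p ≈ 0.0062, which is < 0.05, so reject H₀.
There is evidence that the true slope on years of experience is below 4.396 $1000s per unit.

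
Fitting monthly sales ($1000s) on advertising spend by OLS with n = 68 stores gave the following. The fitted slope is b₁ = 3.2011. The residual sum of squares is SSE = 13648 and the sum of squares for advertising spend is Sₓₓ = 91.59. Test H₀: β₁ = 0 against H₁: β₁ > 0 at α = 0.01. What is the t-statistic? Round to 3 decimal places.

t = 2.130

MSE = SSE/(n − 2) = 13648/66 = 206.788.
SE(b₁) = √(MSE/Sₓₓ) = √(206.788/91.59) = 1.50258.
t = 3.2011 / 1.50258 = 2.130.
df = n − 2 = 66.
One-sided p ≈ 0.0184, which is ≥ 0.01, so fail to reject H₀.
The data do not give significant evidence that the true slope on advertising spend is positive.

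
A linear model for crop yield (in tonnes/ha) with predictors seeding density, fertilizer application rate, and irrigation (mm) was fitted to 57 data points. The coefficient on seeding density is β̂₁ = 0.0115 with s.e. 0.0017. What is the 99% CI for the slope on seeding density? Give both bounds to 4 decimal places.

df = n − k − 1 = 57 − 3 − 1 = 53.
t* = t_{0.005, 53} = 2.671823.
Margin = t* × SE = 2.671823 × 0.0017 = 0.004542.
CI: 0.0115 ± 0.004542 → (0.0070, 0.0160).
With 99% confidence, each one-unit increase in seeding density is associated with a change of between 0.0070 and 0.0160 tonnes/ha in crop yield, holding the other predictors fixed.

(0.0070, 0.0160)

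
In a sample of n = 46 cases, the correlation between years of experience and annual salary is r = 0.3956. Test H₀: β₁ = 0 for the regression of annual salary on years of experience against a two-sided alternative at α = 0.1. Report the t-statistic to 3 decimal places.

t = r·√(n − 2)/√(1 − r²) = 0.3956·√44/√0.843501 = 2.857.
df = n − 2 = 44.
Two-sided p ≈ 0.0065, which is < 0.1, so reject H₀.
There is evidence of a linear association between years of experience and annual salary.

t = 2.857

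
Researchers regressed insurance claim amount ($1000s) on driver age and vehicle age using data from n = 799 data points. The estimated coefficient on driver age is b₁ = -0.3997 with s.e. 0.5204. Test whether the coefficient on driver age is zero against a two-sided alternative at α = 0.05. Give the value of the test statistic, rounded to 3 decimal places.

H₀: β₁ = 0 vs H₁: β₁ ≠ 0.
t = (b₁ − β₁⁰)/SE = -0.3997 / 0.5204 = -0.768.
df = n − k − 1 = 799 − 2 − 1 = 796.
Two-sided p ≈ 0.4427, which is ≥ 0.05, so fail to reject H₀.
The data do not give significant evidence of an association between driver age and insurance claim amount, after adjusting for the other predictors.

t = -0.768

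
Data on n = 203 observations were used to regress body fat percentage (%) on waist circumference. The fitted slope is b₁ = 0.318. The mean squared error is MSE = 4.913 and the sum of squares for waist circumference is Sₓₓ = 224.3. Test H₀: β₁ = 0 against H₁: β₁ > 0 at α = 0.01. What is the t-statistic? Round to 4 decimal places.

t = 2.1487

SE(b₁) = √(MSE/Sₓₓ) = √(4.913/224.3) = 0.147999.
t = 0.318 / 0.147999 = 2.1487.
df = n − 2 = 201.
One-sided p ≈ 0.0164, which is ≥ 0.01, so fail to reject H₀.
The data do not give significant evidence that the true slope on waist circumference is positive.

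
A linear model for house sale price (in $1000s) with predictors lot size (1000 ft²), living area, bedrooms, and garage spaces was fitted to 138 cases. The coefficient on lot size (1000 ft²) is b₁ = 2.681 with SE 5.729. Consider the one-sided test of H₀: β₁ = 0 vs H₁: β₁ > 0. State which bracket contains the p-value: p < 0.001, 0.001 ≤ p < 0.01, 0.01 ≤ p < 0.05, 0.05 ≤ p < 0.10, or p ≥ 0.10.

t = 2.681 / 5.729 = 0.468.
df = n − k − 1 = 138 − 4 − 1 = 133.
One-sided p = P(T_{133} > t) ≈ 0.3203.
So p ≥ 0.10.

p ≥ 0.10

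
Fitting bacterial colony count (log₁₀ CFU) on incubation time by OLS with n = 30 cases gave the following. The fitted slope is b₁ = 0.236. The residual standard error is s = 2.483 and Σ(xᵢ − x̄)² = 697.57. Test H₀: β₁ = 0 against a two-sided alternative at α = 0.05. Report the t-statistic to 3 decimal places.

SE(b₁) = s/√Sₓₓ = 2.483/√697.57 = 0.0940119.
t = 0.236 / 0.0940119 = 2.510.
df = n − 2 = 28.
Two-sided p ≈ 0.0181, which is < 0.05, so reject H₀.
There is evidence that incubation time is associated with bacterial colony count.

t = 2.510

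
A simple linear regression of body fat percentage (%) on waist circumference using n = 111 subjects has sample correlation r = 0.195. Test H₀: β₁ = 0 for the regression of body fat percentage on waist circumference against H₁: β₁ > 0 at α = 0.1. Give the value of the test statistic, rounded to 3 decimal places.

t = 2.076

t = r·√(n − 2)/√(1 − r²) = 0.195·√109/√0.961975 = 2.076.
df = n − 2 = 109.
One-sided p ≈ 0.0201, which is < 0.1, so reject H₀.
There is evidence of a linear association between waist circumference and body fat percentage.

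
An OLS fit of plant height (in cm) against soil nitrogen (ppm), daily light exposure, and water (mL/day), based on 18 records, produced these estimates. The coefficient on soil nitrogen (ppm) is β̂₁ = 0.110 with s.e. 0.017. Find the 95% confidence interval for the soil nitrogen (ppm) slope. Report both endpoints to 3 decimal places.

df = n − k − 1 = 18 − 3 − 1 = 14.
t* = t_{0.025, 14} = 2.144787.
Margin = t* × SE = 2.144787 × 0.017 = 0.03646.
CI: 0.110 ± 0.03646 → (0.074, 0.146).
With 95% confidence, each one-unit increase in soil nitrogen (ppm) is associated with a change of between 0.074 and 0.146 cm in plant height, holding the other predictors fixed.

(0.074, 0.146)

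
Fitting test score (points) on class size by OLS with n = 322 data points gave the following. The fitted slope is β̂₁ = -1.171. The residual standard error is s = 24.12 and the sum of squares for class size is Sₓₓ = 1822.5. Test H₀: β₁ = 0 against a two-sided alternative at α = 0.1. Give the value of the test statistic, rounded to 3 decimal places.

t = -2.073

SE(β̂₁) = s/√Sₓₓ = 24.12/√1822.5 = 0.564994.
t = -1.171 / 0.564994 = -2.073.
df = n − 2 = 320.
Two-sided p ≈ 0.0390, which is < 0.1, so reject H₀.
There is evidence that class size is associated with test score.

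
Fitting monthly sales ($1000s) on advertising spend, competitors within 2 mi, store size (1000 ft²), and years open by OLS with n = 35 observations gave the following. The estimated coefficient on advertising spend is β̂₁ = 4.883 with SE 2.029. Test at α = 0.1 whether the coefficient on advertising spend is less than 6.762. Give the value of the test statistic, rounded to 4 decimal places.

H₀: β₁ = 6.762 vs H₁: β₁ < 6.762.
t = (β̂₁ − β₁⁰)/SE = (4.883 − 6.762) / 2.029 = -0.9261.
df = n − k − 1 = 35 − 4 − 1 = 30.
One-sided p ≈ 0.1809, which is ≥ 0.1, so fail to reject H₀.
The data do not give significant evidence that the true slope on advertising spend is below 6.762 $1000s per unit, holding the other predictors fixed.

t = -0.9261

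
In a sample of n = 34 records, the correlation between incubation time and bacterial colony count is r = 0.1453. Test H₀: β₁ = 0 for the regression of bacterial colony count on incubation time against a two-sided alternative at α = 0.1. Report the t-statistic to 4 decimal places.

t = r·√(n − 2)/√(1 − r²) = 0.1453·√32/√0.978888 = 0.8308.
df = n − 2 = 32.
Two-sided p ≈ 0.4123, which is ≥ 0.1, so fail to reject H₀.
The data do not give significant evidence of a linear association between incubation time and bacterial colony count.

t = 0.8308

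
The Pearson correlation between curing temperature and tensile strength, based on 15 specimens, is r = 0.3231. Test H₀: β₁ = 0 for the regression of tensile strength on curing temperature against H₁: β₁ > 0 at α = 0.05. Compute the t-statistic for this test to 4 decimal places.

t = 1.2310

t = r·√(n − 2)/√(1 − r²) = 0.3231·√13/√0.895606 = 1.2310.
df = n − 2 = 13.
One-sided p ≈ 0.1201, which is ≥ 0.05, so fail to reject H₀.
The data do not give significant evidence of a linear association between curing temperature and tensile strength.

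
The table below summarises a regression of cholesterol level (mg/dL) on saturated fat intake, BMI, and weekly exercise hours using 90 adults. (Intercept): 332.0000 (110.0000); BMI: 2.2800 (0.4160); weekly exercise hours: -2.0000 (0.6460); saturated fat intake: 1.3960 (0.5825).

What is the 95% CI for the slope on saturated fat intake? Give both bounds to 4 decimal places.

Read off: b = 1.3960, SE = 0.5825 for saturated fat intake.
df = n − k − 1 = 90 − 3 − 1 = 86.
t* = t_{0.025, 86} = 1.987934.
Margin = t* × SE = 1.987934 × 0.5825 = 1.157972.
CI: 1.3960 ± 1.157972 → (0.2380, 2.5540).

(0.2380, 2.5540)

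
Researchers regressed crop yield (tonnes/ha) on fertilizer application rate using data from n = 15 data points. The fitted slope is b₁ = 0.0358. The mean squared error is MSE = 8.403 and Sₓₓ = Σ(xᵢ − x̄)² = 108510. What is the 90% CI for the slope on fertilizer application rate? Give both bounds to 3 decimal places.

SE(b₁) = √(MSE/Sₓₓ) = √(8.403/108510) = 0.00879999.
df = n − 2 = 13.
t* = t_{0.05, 13} = 1.770933.
Margin = t* × SE = 1.770933 × 0.00879999 = 0.01558.
CI: 0.0358 ± 0.01558 → (0.020, 0.051).
With 90% confidence, each one-unit increase in fertilizer application rate is associated with a change of between 0.020 and 0.051 tonnes/ha in crop yield.

(0.020, 0.051)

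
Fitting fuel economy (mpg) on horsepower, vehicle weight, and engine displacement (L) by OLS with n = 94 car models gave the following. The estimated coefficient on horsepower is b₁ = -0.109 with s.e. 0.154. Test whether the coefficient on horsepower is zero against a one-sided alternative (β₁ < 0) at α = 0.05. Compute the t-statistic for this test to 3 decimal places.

H₀: β₁ = 0 vs H₁: β₁ < 0.
t = (b₁ − β₁⁰)/SE = -0.109 / 0.154 = -0.708.
df = n − k − 1 = 94 − 3 − 1 = 90.
One-sided p ≈ 0.2405, which is ≥ 0.05, so fail to reject H₀.
The data do not give significant evidence that the true slope on horsepower is negative, holding the other predictors fixed.

t = -0.708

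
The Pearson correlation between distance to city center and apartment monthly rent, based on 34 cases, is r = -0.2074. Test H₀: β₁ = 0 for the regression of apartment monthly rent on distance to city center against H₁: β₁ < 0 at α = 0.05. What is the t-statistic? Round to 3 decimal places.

t = -1.199

t = r·√(n − 2)/√(1 − r²) = -0.2074·√32/√0.956985 = -1.199.
df = n − 2 = 32.
One-sided p ≈ 0.1196, which is ≥ 0.05, so fail to reject H₀.
The data do not give significant evidence of a linear association between distance to city center and apartment monthly rent.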